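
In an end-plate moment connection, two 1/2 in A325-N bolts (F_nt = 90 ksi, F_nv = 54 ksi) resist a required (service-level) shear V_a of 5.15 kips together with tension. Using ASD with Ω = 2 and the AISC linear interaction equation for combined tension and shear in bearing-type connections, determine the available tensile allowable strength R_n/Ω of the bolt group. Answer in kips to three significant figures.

A_b = π·0.5²/4 = 0.1963 in²; f_rv = 5.15 / (2 × 0.1963) = 13.11 ksi.
F'_nt = 1.3 F_nt − (Ω F_nt / F_nv) f_rv = 1.3·90 − (2·90/54)·13.11 = 73.29 ksi, capped at F_nt → F'_nt = 73.29 ksi.
R_n = F'_nt · A_b · n = 73.29 × 0.1963 × 2 = 28.78 kips.
Allowable strength R_n/Ω = 28.78 / 2 = 14.4 kips.

14.4 kips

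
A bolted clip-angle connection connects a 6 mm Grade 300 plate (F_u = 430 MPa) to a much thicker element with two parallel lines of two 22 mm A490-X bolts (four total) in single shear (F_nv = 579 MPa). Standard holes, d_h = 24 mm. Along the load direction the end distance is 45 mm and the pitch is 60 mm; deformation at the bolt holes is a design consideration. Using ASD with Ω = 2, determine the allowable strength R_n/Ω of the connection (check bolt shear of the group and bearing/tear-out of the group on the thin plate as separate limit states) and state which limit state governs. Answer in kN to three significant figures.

Bolt shear: A_b = π·22²/4 = 380.1 mm²; R_n = 579 × 380.1 × 4 × 1 / 1000 = 880.4 kN → 880.4 / 2 = 440 kN.
Bearing (1.2 l_c t F_u ≤ 2.4 d t F_u): upper limit = 2.4·22·6·430 / 1000 = 136.2 kN.
  Edge l_c = 45 − 24/2 = 33 → r_n = 102.2 kN; interior l_c = 60 − 24 = 36 → r_n = 111.5 kN.
  R_n,bearing = 2·102.2 + 2·111.5 = 427.2 kN → 427.2 / 2 = 214 kN.
Bearing governs: 214 kN.

214 kN (bearing governs)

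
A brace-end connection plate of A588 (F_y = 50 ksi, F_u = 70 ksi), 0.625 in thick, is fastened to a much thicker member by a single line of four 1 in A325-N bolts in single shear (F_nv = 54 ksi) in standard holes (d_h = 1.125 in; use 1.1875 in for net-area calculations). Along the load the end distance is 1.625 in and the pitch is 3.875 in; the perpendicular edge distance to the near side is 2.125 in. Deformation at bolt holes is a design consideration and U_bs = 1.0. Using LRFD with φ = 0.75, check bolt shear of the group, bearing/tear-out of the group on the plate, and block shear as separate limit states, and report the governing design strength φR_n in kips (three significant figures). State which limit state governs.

Bolt shear: A_b = π·1²/4 = 0.7854 in²; R_n = 54 × 0.7854 × 4 × 1 = 169.6 kips → 0.75 × 169.6 = 127 kips.
Bearing: edge l_c = 1.062, r_n = 55.78 kips; interior l_c = 2.75, r_n = 105 kips; R_n = 55.78 + 3·105 = 370.8 kips → 278 kips.
Block shear: A_gv = 8.281, A_nv = 5.684, A_nt = 0.957 in²; R_n = min(0.6F_uA_nv, 0.6F_yA_gv) + U_bs·F_u·A_nt = 305.7 kips → 229 kips.
Bolt shear governs: 127 kips.

127 kips (bolt shear governs)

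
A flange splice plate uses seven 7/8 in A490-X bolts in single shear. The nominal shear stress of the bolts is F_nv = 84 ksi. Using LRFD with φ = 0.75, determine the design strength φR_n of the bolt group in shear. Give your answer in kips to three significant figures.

265 kips

A_b = π × 0.875² / 4 = 0.6013 in².
R_n = F_nv · A_b · n · n_s = 84 × 0.6013 × 7 × 1 = 353.6 kips.
Design strength φR_n = 0.75 × 353.6 = 265 kips.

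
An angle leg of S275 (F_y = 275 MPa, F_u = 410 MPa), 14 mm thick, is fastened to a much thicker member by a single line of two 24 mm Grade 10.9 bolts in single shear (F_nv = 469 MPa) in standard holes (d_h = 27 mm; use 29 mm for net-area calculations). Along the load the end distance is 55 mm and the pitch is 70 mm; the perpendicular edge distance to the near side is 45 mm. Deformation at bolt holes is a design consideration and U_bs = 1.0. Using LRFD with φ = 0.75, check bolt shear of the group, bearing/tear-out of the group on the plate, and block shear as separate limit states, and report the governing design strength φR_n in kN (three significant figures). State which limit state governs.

Bolt shear: A_b = π·24²/4 = 452.4 mm²; R_n = 469 × 452.4 × 2 × 1 / 1000 = 424.3 kN → 0.75 × 424.3 = 318 kN.
Bearing: edge l_c = 41.5, r_n = 285.9 kN; interior l_c = 43, r_n = 296.2 kN; R_n = 285.9 + 1·296.2 = 582 kN → 437 kN.
Block shear: A_gv = 1750, A_nv = 1141, A_nt = 427 mm²; R_n = min(0.6F_uA_nv, 0.6F_yA_gv) + U_bs·F_u·A_nt = 455.8 kN → 342 kN.
Bolt shear governs: 318 kN.

318 kN (bolt shear governs)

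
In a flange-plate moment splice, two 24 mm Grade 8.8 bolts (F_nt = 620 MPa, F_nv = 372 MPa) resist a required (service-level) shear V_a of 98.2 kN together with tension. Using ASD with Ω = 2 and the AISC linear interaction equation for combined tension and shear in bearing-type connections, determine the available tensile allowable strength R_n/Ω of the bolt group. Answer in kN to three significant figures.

A_b = π·24²/4 = 452.4 mm²; f_rv = 98.2 × 1000 / (2 × 452.4) = 108.5 MPa.
F'_nt = 1.3 F_nt − (Ω F_nt / F_nv) f_rv = 1.3·620 − (2·620/372)·108.5 = 444.2 MPa, capped at F_nt → F'_nt = 444.2 MPa.
R_n = F'_nt · A_b · n = 444.2 × 452.4 × 2 / 1000 = 401.9 kN.
Allowable strength R_n/Ω = 401.9 / 2 = 201 kN.

201 kN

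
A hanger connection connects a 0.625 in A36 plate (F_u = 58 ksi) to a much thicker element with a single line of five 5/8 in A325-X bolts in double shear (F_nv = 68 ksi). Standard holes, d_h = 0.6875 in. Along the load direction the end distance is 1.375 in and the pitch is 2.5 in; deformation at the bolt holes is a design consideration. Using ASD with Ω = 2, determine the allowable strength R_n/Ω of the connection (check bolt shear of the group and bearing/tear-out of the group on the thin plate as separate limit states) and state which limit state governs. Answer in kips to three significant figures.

104 kips (bolt shear governs)

Bolt shear: A_b = π·0.625²/4 = 0.3068 in²; R_n = 68 × 0.3068 × 5 × 2 = 208.6 kips → 208.6 / 2 = 104 kips.
Bearing (1.2 l_c t F_u ≤ 2.4 d t F_u): upper limit = 2.4·0.625·0.625·58 = 54.38 kips.
  Edge l_c = 1.375 − 0.6875/2 = 1.031 → r_n = 44.86 kips; interior l_c = 2.5 − 0.6875 = 1.812 → r_n = 54.38 kips.
  R_n,bearing = 1·44.86 + 4·54.38 = 262.4 kips → 262.4 / 2 = 131 kips.
Bolt shear governs: 104 kips.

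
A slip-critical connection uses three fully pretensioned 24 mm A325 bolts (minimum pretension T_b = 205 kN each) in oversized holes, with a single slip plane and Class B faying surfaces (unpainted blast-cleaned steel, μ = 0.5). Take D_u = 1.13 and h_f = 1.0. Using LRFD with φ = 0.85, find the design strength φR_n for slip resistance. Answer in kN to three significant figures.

295 kN

R_n = μ · D_u · h_f · T_b · n_s · n_b = 0.5 × 1.13 × 1.0 × 205 × 1 × 3 = 347.5 kN.
Design strength φR_n = 0.85 × 347.5 = 295 kN.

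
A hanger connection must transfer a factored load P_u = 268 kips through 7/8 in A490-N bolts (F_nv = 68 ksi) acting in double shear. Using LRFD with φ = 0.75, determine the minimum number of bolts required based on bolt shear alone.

A_b = π·0.875²/4 = 0.6013 in².
Per-bolt design strength φR_n = 0.75 × 68 × 0.6013 × 2 = 61.33 kips.
n ≥ 268 / 61.33 = 4.369 → use 5 bolts.

5 bolts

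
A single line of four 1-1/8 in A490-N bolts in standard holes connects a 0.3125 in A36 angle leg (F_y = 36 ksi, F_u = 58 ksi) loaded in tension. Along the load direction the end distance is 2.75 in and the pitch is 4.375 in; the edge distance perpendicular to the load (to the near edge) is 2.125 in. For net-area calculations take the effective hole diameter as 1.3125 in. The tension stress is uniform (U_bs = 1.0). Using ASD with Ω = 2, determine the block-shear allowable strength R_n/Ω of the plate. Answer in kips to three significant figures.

Shear plane L_v = 2.75 + 3·4.375 = 15.88 in; A_gv = 15.88 × 0.3125 = 4.961 in².
A_nv = (15.88 − 3.5·1.3125) × 0.3125 = 3.525 in².
A_nt = (2.125 − 0.5·1.3125) × 0.3125 = 0.459 in².
0.6 F_u A_nv = 122.7 kips; 0.6 F_y A_gv = 107.2 kips → shear yielding governs the shear term.
R_n = 107.2 + 1.0 × 58 × 0.459 = 133.8 kips.
Allowable strength R_n/Ω = 133.8 / 2 = 66.9 kips.

66.9 kips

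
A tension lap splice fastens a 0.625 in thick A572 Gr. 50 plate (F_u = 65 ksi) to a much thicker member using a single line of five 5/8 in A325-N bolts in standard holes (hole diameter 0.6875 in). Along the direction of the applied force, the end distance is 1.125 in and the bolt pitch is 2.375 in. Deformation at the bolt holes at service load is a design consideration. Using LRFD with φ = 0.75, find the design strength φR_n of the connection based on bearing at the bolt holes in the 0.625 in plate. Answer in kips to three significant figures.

211 kips

Per bolt r_n = 1.2 l_c t F_u ≤ 2.4 d t F_u; upper limit = 2.4 × 0.625 × 0.625 × 65 = 60.94 kips.
Edge bolt: l_c = 1.125 − 0.6875/2 = 0.7812 in → 1.2 × 0.7812 × 0.625 × 65 = 38.09 → r_n = 38.09 kips.
Interior bolts: l_c = 2.375 − 0.6875 = 1.688 in → 1.2 × 1.688 × 0.625 × 65 = 82.27 → r_n = 60.94 kips.
R_n = 1 × 38.09 + 4 × 60.94 = 281.8 kips.
Design strength φR_n = 0.75 × 281.8 = 211 kips.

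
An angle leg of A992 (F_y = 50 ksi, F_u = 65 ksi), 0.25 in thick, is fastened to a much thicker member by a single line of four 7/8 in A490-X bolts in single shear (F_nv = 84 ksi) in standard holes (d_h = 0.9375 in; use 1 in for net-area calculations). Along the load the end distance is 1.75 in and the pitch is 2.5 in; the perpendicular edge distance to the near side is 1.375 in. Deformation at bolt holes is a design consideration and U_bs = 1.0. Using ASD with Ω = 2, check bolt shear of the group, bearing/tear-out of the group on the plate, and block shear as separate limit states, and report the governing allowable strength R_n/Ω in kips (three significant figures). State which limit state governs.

35.1 kips (block shear governs)

Bolt shear: A_b = π·0.875²/4 = 0.6013 in²; R_n = 84 × 0.6013 × 4 × 1 = 202 kips → 202 / 2 = 101 kips.
Bearing: edge l_c = 1.281, r_n = 24.98 kips; interior l_c = 1.562, r_n = 30.47 kips; R_n = 24.98 + 3·30.47 = 116.4 kips → 58.2 kips.
Block shear: A_gv = 2.312, A_nv = 1.438, A_nt = 0.2188 in²; R_n = min(0.6F_uA_nv, 0.6F_yA_gv) + U_bs·F_u·A_nt = 70.28 kips → 35.1 kips.
Block shear governs: 35.1 kips.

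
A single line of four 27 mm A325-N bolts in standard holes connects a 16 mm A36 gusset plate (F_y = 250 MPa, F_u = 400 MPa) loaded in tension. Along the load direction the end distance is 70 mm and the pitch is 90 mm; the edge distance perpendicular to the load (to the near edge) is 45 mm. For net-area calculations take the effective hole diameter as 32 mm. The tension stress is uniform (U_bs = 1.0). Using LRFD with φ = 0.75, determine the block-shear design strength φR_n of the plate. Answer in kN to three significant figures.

751 kN

Shear plane L_v = 70 + 3·90 = 340 mm; A_gv = 340 × 16 = 5440 mm².
A_nv = (340 − 3.5·32) × 16 = 3648 mm².
A_nt = (45 − 0.5·32) × 16 = 464 mm².
0.6 F_u A_nv = 875.5 kN; 0.6 F_y A_gv = 816 kN → shear yielding governs the shear term.
R_n = 816 + 1.0 × 400 × 464 / 1000 = 1002 kN.
Design strength φR_n = 0.75 × 1002 = 751 kN.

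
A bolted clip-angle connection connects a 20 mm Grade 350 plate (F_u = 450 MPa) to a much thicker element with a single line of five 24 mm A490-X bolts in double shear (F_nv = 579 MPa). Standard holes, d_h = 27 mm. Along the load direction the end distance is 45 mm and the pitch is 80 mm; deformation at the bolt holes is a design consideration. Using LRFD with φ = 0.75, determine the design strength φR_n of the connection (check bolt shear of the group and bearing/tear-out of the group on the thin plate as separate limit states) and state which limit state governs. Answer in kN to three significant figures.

Bolt shear: A_b = π·24²/4 = 452.4 mm²; R_n = 579 × 452.4 × 5 × 2 / 1000 = 2619 kN → 0.75 × 2619 = 1960 kN.
Bearing (1.2 l_c t F_u ≤ 2.4 d t F_u): upper limit = 2.4·24·20·450 / 1000 = 518.4 kN.
  Edge l_c = 45 − 27/2 = 31.5 → r_n = 340.2 kN; interior l_c = 80 − 27 = 53 → r_n = 518.4 kN.
  R_n,bearing = 1·340.2 + 4·518.4 = 2414 kN → 0.75 × 2414 = 1810 kN.
Bearing governs: 1810 kN.

1810 kN (bearing governs)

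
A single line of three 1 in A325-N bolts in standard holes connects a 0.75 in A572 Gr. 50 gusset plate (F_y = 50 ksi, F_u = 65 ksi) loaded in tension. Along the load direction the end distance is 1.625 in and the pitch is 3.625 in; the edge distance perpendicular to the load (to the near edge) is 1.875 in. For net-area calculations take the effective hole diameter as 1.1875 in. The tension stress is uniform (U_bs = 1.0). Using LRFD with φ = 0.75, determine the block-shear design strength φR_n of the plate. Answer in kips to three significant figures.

Shear plane L_v = 1.625 + 2·3.625 = 8.875 in; A_gv = 8.875 × 0.75 = 6.656 in².
A_nv = (8.875 − 2.5·1.1875) × 0.75 = 4.43 in².
A_nt = (1.875 − 0.5·1.1875) × 0.75 = 0.9609 in².
0.6 F_u A_nv = 172.8 kips; 0.6 F_y A_gv = 199.7 kips → shear rupture governs the shear term.
R_n = 172.8 + 1.0 × 65 × 0.9609 = 235.2 kips.
Design strength φR_n = 0.75 × 235.2 = 176 kips.

176 kips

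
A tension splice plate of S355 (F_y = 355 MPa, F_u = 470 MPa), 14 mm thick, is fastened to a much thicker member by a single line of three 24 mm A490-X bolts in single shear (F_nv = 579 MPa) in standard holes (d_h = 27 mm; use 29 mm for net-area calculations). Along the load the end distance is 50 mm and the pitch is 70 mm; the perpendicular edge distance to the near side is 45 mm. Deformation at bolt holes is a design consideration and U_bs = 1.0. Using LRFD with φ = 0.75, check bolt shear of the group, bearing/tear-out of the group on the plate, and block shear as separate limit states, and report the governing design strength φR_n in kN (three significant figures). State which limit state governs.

Bolt shear: A_b = π·24²/4 = 452.4 mm²; R_n = 579 × 452.4 × 3 × 1 / 1000 = 785.8 kN → 0.75 × 785.8 = 589 kN.
Bearing: edge l_c = 36.5, r_n = 288.2 kN; interior l_c = 43, r_n = 339.5 kN; R_n = 288.2 + 2·339.5 = 967.3 kN → 725 kN.
Block shear: A_gv = 2660, A_nv = 1645, A_nt = 427 mm²; R_n = min(0.6F_uA_nv, 0.6F_yA_gv) + U_bs·F_u·A_nt = 664.6 kN → 498 kN.
Block shear governs: 498 kN.

498 kN (block shear governs)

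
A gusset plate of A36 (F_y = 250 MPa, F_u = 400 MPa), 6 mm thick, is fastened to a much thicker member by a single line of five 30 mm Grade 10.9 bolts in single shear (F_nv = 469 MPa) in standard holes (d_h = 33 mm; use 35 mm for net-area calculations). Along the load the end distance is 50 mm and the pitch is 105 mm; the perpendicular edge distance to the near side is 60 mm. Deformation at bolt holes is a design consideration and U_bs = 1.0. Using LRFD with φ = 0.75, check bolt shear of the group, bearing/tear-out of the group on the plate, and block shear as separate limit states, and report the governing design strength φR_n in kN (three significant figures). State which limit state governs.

Bolt shear: A_b = π·30²/4 = 706.9 mm²; R_n = 469 × 706.9 × 5 × 1 / 1000 = 1658 kN → 0.75 × 1658 = 1240 kN.
Bearing: edge l_c = 33.5, r_n = 96.48 kN; interior l_c = 72, r_n = 172.8 kN; R_n = 96.48 + 4·172.8 = 787.7 kN → 591 kN.
Block shear: A_gv = 2820, A_nv = 1875, A_nt = 255 mm²; R_n = min(0.6F_uA_nv, 0.6F_yA_gv) + U_bs·F_u·A_nt = 525 kN → 394 kN.
Block shear governs: 394 kN.

394 kN (block shear governs)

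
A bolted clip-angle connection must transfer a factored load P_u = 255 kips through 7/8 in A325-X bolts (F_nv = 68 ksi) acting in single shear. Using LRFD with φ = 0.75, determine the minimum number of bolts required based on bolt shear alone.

A_b = π·0.875²/4 = 0.6013 in².
Per-bolt design strength φR_n = 0.75 × 68 × 0.6013 × 1 = 30.67 kips.
n ≥ 255 / 30.67 = 8.315 → use 9 bolts.

9 bolts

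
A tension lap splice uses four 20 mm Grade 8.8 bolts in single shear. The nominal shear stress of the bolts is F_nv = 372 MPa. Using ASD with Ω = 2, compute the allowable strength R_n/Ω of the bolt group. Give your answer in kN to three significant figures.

A_b = π × 20² / 4 = 314.2 mm².
R_n = F_nv · A_b · n · n_s = 372 × 314.2 × 4 × 1 / 1000 = 467.5 kN.
Allowable strength R_n/Ω = 467.5 / 2 = 234 kN.

234 kN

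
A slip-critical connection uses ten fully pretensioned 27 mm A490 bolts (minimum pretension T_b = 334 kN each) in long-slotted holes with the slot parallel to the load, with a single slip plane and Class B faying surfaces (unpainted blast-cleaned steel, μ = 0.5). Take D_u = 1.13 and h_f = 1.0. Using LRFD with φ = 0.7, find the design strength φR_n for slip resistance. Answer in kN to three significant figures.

R_n = μ · D_u · h_f · T_b · n_s · n_b = 0.5 × 1.13 × 1.0 × 334 × 1 × 10 = 1887 kN.
Design strength φR_n = 0.7 × 1887 = 1320 kN.

1320 kN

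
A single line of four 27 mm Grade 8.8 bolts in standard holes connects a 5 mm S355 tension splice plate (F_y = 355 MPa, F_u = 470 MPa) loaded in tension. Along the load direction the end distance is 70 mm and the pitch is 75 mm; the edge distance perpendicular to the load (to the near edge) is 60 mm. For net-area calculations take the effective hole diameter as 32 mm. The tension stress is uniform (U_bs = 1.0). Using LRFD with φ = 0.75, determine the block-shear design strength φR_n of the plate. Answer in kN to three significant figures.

271 kN

Shear plane L_v = 70 + 3·75 = 295 mm; A_gv = 295 × 5 = 1475 mm².
A_nv = (295 − 3.5·32) × 5 = 915 mm².
A_nt = (60 − 0.5·32) × 5 = 220 mm².
0.6 F_u A_nv = 258 kN; 0.6 F_y A_gv = 314.2 kN → shear rupture governs the shear term.
R_n = 258 + 1.0 × 470 × 220 / 1000 = 361.4 kN.
Design strength φR_n = 0.75 × 361.4 = 271 kN.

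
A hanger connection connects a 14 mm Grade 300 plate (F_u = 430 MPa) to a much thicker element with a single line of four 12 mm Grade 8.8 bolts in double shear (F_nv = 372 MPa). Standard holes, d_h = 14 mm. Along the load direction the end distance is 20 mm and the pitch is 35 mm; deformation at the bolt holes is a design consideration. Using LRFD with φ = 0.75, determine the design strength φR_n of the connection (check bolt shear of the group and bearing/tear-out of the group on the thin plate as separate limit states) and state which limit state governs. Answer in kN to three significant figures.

Bolt shear: A_b = π·12²/4 = 113.1 mm²; R_n = 372 × 113.1 × 4 × 2 / 1000 = 336.6 kN → 0.75 × 336.6 = 252 kN.
Bearing (1.2 l_c t F_u ≤ 2.4 d t F_u): upper limit = 2.4·12·14·430 / 1000 = 173.4 kN.
  Edge l_c = 20 − 14/2 = 13 → r_n = 93.91 kN; interior l_c = 35 − 14 = 21 → r_n = 151.7 kN.
  R_n,bearing = 1·93.91 + 3·151.7 = 549 kN → 0.75 × 549 = 412 kN.
Bolt shear governs: 252 kN.

252 kN (bolt shear governs)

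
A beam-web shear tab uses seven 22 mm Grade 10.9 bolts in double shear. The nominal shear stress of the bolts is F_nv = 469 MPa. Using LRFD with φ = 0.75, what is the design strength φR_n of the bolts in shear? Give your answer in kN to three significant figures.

A_b = π × 22² / 4 = 380.1 mm².
R_n = F_nv · A_b · n · n_s = 469 × 380.1 × 7 × 2 / 1000 = 2496 kN.
Design strength φR_n = 0.75 × 2496 = 1870 kN.

1870 kN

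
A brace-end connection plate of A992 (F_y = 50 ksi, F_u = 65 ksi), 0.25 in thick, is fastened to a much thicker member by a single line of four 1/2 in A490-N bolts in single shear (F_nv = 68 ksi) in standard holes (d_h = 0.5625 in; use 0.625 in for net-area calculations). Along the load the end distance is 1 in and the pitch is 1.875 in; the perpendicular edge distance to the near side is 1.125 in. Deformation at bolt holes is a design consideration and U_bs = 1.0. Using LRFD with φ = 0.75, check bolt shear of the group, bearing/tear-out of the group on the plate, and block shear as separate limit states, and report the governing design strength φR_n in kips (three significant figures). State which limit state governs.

Bolt shear: A_b = π·0.5²/4 = 0.1963 in²; R_n = 68 × 0.1963 × 4 × 1 = 53.41 kips → 0.75 × 53.41 = 40.1 kips.
Bearing: edge l_c = 0.7188, r_n = 14.02 kips; interior l_c = 1.312, r_n = 19.5 kips; R_n = 14.02 + 3·19.5 = 72.52 kips → 54.4 kips.
Block shear: A_gv = 1.656, A_nv = 1.109, A_nt = 0.2031 in²; R_n = min(0.6F_uA_nv, 0.6F_yA_gv) + U_bs·F_u·A_nt = 56.47 kips → 42.4 kips.
Bolt shear governs: 40.1 kips.

40.1 kips (bolt shear governs)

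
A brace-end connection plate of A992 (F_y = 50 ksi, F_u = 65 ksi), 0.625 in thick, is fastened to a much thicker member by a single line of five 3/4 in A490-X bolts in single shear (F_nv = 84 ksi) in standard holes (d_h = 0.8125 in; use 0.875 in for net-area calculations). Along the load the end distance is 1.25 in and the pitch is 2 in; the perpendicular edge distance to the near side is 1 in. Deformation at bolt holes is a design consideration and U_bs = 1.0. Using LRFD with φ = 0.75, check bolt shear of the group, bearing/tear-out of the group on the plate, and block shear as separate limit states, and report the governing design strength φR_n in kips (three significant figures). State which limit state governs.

114 kips (block shear governs)

Bolt shear: A_b = π·0.75²/4 = 0.4418 in²; R_n = 84 × 0.4418 × 5 × 1 = 185.6 kips → 0.75 × 185.6 = 139 kips.
Bearing: edge l_c = 0.8438, r_n = 41.13 kips; interior l_c = 1.188, r_n = 57.89 kips; R_n = 41.13 + 4·57.89 = 272.7 kips → 205 kips.
Block shear: A_gv = 5.781, A_nv = 3.32, A_nt = 0.3516 in²; R_n = min(0.6F_uA_nv, 0.6F_yA_gv) + U_bs·F_u·A_nt = 152.3 kips → 114 kips.
Block shear governs: 114 kips.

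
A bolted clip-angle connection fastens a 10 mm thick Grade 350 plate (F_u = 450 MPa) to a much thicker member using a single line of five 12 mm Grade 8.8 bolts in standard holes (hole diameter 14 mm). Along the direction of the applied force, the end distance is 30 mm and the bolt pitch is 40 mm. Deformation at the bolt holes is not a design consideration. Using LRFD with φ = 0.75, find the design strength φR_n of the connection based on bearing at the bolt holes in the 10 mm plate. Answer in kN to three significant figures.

602 kN

Per bolt r_n = 1.5 l_c t F_u ≤ 3.0 d t F_u; upper limit = 3.0 × 12 × 10 × 450 / 1000 = 162 kN.
Edge bolt: l_c = 30 − 14/2 = 23 mm → 1.5 × 23 × 10 × 450 / 1000 = 155.2 → r_n = 155.2 kN.
Interior bolts: l_c = 40 − 14 = 26 mm → 1.5 × 26 × 10 × 450 / 1000 = 175.5 → r_n = 162 kN.
R_n = 1 × 155.2 + 4 × 162 = 803.2 kN.
Design strength φR_n = 0.75 × 803.2 = 602 kN.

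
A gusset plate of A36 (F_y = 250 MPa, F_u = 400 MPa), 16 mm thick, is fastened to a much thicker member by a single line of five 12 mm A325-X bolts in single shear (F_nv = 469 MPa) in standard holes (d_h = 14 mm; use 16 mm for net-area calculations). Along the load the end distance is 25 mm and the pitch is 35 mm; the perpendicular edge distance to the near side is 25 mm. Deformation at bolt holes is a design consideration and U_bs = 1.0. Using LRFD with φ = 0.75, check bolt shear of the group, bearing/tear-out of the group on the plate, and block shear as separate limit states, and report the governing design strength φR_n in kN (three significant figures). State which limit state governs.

Bolt shear: A_b = π·12²/4 = 113.1 mm²; R_n = 469 × 113.1 × 5 × 1 / 1000 = 265.2 kN → 0.75 × 265.2 = 199 kN.
Bearing: edge l_c = 18, r_n = 138.2 kN; interior l_c = 21, r_n = 161.3 kN; R_n = 138.2 + 4·161.3 = 783.4 kN → 588 kN.
Block shear: A_gv = 2640, A_nv = 1488, A_nt = 272 mm²; R_n = min(0.6F_uA_nv, 0.6F_yA_gv) + U_bs·F_u·A_nt = 465.9 kN → 349 kN.
Bolt shear governs: 199 kN.

199 kN (bolt shear governs)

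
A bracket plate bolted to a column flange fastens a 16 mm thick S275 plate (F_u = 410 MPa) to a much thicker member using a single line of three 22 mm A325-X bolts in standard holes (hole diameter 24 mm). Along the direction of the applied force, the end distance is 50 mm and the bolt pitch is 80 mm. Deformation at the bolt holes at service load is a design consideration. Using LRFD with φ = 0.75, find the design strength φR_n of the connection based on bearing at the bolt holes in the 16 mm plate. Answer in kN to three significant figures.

744 kN

Per bolt r_n = 1.2 l_c t F_u ≤ 2.4 d t F_u; upper limit = 2.4 × 22 × 16 × 410 / 1000 = 346.4 kN.
Edge bolt: l_c = 50 − 24/2 = 38 mm → 1.2 × 38 × 16 × 410 / 1000 = 299.1 → r_n = 299.1 kN.
Interior bolts: l_c = 80 − 24 = 56 mm → 1.2 × 56 × 16 × 410 / 1000 = 440.8 → r_n = 346.4 kN.
R_n = 1 × 299.1 + 2 × 346.4 = 991.9 kN.
Design strength φR_n = 0.75 × 991.9 = 744 kN.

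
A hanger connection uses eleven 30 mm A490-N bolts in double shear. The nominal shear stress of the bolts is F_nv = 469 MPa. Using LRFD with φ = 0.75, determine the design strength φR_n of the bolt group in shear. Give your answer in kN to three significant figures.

A_b = π × 30² / 4 = 706.9 mm².
R_n = F_nv · A_b · n · n_s = 469 × 706.9 × 11 × 2 / 1000 = 7293 kN.
Design strength φR_n = 0.75 × 7293 = 5470 kN.

5470 kN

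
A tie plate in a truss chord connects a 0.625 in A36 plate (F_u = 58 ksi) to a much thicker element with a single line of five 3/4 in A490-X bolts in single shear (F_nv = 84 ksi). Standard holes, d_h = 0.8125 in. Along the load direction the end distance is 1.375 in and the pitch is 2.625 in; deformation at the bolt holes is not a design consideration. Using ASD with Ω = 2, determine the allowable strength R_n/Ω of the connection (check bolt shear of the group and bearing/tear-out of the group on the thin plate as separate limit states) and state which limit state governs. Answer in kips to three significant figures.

92.8 kips (bolt shear governs)

Bolt shear: A_b = π·0.75²/4 = 0.4418 in²; R_n = 84 × 0.4418 × 5 × 1 = 185.6 kips → 185.6 / 2 = 92.8 kips.
Bearing (1.5 l_c t F_u ≤ 3.0 d t F_u): upper limit = 3.0·0.75·0.625·58 = 81.56 kips.
  Edge l_c = 1.375 − 0.8125/2 = 0.9688 → r_n = 52.68 kips; interior l_c = 2.625 − 0.8125 = 1.812 → r_n = 81.56 kips.
  R_n,bearing = 1·52.68 + 4·81.56 = 378.9 kips → 378.9 / 2 = 189 kips.
Bolt shear governs: 92.8 kips.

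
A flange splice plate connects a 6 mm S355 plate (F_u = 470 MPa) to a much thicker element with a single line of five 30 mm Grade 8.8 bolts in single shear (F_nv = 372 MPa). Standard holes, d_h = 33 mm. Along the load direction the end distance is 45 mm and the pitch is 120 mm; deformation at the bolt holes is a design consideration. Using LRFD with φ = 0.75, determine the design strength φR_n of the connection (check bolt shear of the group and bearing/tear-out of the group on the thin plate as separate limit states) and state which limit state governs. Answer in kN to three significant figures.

681 kN (bearing governs)

Bolt shear: A_b = π·30²/4 = 706.9 mm²; R_n = 372 × 706.9 × 5 × 1 / 1000 = 1315 kN → 0.75 × 1315 = 986 kN.
Bearing (1.2 l_c t F_u ≤ 2.4 d t F_u): upper limit = 2.4·30·6·470 / 1000 = 203 kN.
  Edge l_c = 45 − 33/2 = 28.5 → r_n = 96.44 kN; interior l_c = 120 − 33 = 87 → r_n = 203 kN.
  R_n,bearing = 1·96.44 + 4·203 = 908.6 kN → 0.75 × 908.6 = 681 kN.
Bearing governs: 681 kN.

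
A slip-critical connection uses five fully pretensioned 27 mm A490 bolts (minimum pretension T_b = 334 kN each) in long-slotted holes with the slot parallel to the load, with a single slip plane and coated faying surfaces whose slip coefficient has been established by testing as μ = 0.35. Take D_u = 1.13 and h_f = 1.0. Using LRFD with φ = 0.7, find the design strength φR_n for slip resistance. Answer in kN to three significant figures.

462 kN

R_n = μ · D_u · h_f · T_b · n_s · n_b = 0.35 × 1.13 × 1.0 × 334 × 1 × 5 = 660.5 kN.
Design strength φR_n = 0.7 × 660.5 = 462 kN.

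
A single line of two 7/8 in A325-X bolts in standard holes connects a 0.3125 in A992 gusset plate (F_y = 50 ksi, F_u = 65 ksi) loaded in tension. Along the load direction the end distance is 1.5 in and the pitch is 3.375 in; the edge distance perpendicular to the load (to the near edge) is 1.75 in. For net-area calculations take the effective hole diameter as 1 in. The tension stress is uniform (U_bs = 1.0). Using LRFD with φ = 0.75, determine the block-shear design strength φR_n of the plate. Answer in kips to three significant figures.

Shear plane L_v = 1.5 + 1·3.375 = 4.875 in; A_gv = 4.875 × 0.3125 = 1.523 in².
A_nv = (4.875 − 1.5·1) × 0.3125 = 1.055 in².
A_nt = (1.75 − 0.5·1) × 0.3125 = 0.3906 in².
0.6 F_u A_nv = 41.13 kips; 0.6 F_y A_gv = 45.7 kips → shear rupture governs the shear term.
R_n = 41.13 + 1.0 × 65 × 0.3906 = 66.52 kips.
Design strength φR_n = 0.75 × 66.52 = 49.9 kips.

49.9 kips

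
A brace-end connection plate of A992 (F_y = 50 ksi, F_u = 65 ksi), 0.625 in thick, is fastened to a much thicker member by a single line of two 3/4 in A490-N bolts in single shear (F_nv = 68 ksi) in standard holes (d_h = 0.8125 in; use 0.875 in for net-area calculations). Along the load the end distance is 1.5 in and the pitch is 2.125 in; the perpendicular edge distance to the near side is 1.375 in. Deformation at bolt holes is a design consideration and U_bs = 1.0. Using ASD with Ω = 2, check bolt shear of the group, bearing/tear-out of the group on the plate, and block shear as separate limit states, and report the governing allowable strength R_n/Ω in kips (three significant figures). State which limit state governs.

Bolt shear: A_b = π·0.75²/4 = 0.4418 in²; R_n = 68 × 0.4418 × 2 × 1 = 60.08 kips → 60.08 / 2 = 30 kips.
Bearing: edge l_c = 1.094, r_n = 53.32 kips; interior l_c = 1.312, r_n = 63.98 kips; R_n = 53.32 + 1·63.98 = 117.3 kips → 58.7 kips.
Block shear: A_gv = 2.266, A_nv = 1.445, A_nt = 0.5859 in²; R_n = min(0.6F_uA_nv, 0.6F_yA_gv) + U_bs·F_u·A_nt = 94.45 kips → 47.2 kips.
Bolt shear governs: 30 kips.

30 kips (bolt shear governs)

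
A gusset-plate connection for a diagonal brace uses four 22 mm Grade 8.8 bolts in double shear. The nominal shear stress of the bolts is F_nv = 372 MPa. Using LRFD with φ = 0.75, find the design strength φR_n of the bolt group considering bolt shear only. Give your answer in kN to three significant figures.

A_b = π × 22² / 4 = 380.1 mm².
R_n = F_nv · A_b · n · n_s = 372 × 380.1 × 4 × 2 / 1000 = 1131 kN.
Design strength φR_n = 0.75 × 1131 = 848 kN.

848 kN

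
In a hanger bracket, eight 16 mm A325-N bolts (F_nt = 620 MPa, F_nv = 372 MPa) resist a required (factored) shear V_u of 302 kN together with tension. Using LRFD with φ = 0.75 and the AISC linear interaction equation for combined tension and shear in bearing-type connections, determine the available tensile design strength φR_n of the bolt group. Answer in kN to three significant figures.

A_b = π·16²/4 = 201.1 mm²; f_rv = 302 × 1000 / (8 × 201.1) = 187.8 MPa.
F'_nt = 1.3 F_nt − (F_nt / φF_nv) f_rv = 1.3·620 − (620/(0.75·372))·187.8 = 388.8 MPa, capped at F_nt → F'_nt = 388.8 MPa.
R_n = F'_nt · A_b · n = 388.8 × 201.1 × 8 / 1000 = 625.3 kN.
Design strength φR_n = 0.75 × 625.3 = 469 kN.

469 kN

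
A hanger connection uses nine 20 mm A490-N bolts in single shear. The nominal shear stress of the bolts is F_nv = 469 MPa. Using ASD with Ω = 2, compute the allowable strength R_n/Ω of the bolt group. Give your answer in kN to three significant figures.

663 kN

A_b = π × 20² / 4 = 314.2 mm².
R_n = F_nv · A_b · n · n_s = 469 × 314.2 × 9 × 1 / 1000 = 1326 kN.
Allowable strength R_n/Ω = 1326 / 2 = 663 kN.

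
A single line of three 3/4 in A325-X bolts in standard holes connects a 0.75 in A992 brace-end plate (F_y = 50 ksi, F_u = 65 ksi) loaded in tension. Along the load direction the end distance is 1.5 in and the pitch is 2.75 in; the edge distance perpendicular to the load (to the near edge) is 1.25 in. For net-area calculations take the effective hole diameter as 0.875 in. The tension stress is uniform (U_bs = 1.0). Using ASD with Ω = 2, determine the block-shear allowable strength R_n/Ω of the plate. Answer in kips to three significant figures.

90.2 kips

Shear plane L_v = 1.5 + 2·2.75 = 7 in; A_gv = 7 × 0.75 = 5.25 in².
A_nv = (7 − 2.5·0.875) × 0.75 = 3.609 in².
A_nt = (1.25 − 0.5·0.875) × 0.75 = 0.6094 in².
0.6 F_u A_nv = 140.8 kips; 0.6 F_y A_gv = 157.5 kips → shear rupture governs the shear term.
R_n = 140.8 + 1.0 × 65 × 0.6094 = 180.4 kips.
Allowable strength R_n/Ω = 180.4 / 2 = 90.2 kips.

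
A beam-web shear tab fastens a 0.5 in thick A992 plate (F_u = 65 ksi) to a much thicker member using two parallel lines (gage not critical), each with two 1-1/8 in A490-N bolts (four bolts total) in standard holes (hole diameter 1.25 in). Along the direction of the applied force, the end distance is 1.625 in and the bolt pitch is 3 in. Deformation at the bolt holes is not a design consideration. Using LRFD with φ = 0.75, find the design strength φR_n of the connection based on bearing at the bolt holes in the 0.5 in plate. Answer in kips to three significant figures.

201 kips

Per bolt r_n = 1.5 l_c t F_u ≤ 3.0 d t F_u; upper limit = 3.0 × 1.125 × 0.5 × 65 = 109.7 kips.
Edge bolt: l_c = 1.625 − 1.25/2 = 1 in → 1.5 × 1 × 0.5 × 65 = 48.75 → r_n = 48.75 kips.
Interior bolts: l_c = 3 − 1.25 = 1.75 in → 1.5 × 1.75 × 0.5 × 65 = 85.31 → r_n = 85.31 kips.
R_n = 2 × 48.75 + 2 × 85.31 = 268.1 kips.
Design strength φR_n = 0.75 × 268.1 = 201 kips.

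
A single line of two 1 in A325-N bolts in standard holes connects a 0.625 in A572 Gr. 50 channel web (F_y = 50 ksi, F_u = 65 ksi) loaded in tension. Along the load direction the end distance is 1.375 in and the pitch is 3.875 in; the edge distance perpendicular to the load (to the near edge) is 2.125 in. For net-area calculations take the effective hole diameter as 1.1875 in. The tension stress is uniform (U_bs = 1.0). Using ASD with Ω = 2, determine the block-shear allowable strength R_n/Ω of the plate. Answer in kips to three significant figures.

Shear plane L_v = 1.375 + 1·3.875 = 5.25 in; A_gv = 5.25 × 0.625 = 3.281 in².
A_nv = (5.25 − 1.5·1.1875) × 0.625 = 2.168 in².
A_nt = (2.125 − 0.5·1.1875) × 0.625 = 0.957 in².
0.6 F_u A_nv = 84.55 kips; 0.6 F_y A_gv = 98.44 kips → shear rupture governs the shear term.
R_n = 84.55 + 1.0 × 65 × 0.957 = 146.8 kips.
Allowable strength R_n/Ω = 146.8 / 2 = 73.4 kips.

73.4 kips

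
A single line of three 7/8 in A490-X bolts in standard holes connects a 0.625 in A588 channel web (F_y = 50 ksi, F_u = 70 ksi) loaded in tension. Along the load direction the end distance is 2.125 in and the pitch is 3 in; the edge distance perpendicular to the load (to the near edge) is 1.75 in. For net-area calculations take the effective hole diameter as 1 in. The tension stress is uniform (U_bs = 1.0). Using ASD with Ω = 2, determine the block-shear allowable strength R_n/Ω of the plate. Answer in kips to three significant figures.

101 kips

Shear plane L_v = 2.125 + 2·3 = 8.125 in; A_gv = 8.125 × 0.625 = 5.078 in².
A_nv = (8.125 − 2.5·1) × 0.625 = 3.516 in².
A_nt = (1.75 − 0.5·1) × 0.625 = 0.7812 in².
0.6 F_u A_nv = 147.7 kips; 0.6 F_y A_gv = 152.3 kips → shear rupture governs the shear term.
R_n = 147.7 + 1.0 × 70 × 0.7812 = 202.3 kips.
Allowable strength R_n/Ω = 202.3 / 2 = 101 kips.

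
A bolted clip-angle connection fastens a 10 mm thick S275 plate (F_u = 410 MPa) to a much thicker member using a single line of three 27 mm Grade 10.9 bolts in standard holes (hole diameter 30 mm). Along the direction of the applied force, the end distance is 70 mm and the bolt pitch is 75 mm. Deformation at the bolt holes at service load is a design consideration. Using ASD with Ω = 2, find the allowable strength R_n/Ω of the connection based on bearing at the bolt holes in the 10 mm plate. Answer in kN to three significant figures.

Per bolt r_n = 1.2 l_c t F_u ≤ 2.4 d t F_u; upper limit = 2.4 × 27 × 10 × 410 / 1000 = 265.7 kN.
Edge bolt: l_c = 70 − 30/2 = 55 mm → 1.2 × 55 × 10 × 410 / 1000 = 270.6 → r_n = 265.7 kN.
Interior bolts: l_c = 75 − 30 = 45 mm → 1.2 × 45 × 10 × 410 / 1000 = 221.4 → r_n = 221.4 kN.
R_n = 1 × 265.7 + 2 × 221.4 = 708.5 kN.
Allowable strength R_n/Ω = 708.5 / 2 = 354 kN.

354 kN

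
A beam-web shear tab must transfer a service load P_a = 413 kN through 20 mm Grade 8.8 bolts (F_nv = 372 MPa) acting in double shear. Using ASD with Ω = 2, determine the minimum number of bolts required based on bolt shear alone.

A_b = π·20²/4 = 314.2 mm².
Per-bolt allowable strength R_n/Ω = 372 × 314.2 × 2 / 1000 / 2 = 116.9 kN.
n ≥ 413 / 116.9 = 3.534 → use 4 bolts.

4 bolts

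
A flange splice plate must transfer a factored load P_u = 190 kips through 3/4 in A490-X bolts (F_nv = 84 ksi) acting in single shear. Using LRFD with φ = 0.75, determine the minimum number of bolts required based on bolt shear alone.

A_b = π·0.75²/4 = 0.4418 in².
Per-bolt design strength φR_n = 0.75 × 84 × 0.4418 × 1 = 27.83 kips.
n ≥ 190 / 27.83 = 6.827 → use 7 bolts.

7 bolts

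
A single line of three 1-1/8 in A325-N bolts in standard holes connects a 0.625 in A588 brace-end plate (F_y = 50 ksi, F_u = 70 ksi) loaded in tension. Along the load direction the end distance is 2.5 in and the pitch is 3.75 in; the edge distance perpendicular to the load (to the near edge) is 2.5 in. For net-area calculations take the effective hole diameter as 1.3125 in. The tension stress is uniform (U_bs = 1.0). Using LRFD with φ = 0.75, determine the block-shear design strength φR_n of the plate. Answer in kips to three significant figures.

Shear plane L_v = 2.5 + 2·3.75 = 10 in; A_gv = 10 × 0.625 = 6.25 in².
A_nv = (10 − 2.5·1.3125) × 0.625 = 4.199 in².
A_nt = (2.5 − 0.5·1.3125) × 0.625 = 1.152 in².
0.6 F_u A_nv = 176.4 kips; 0.6 F_y A_gv = 187.5 kips → shear rupture governs the shear term.
R_n = 176.4 + 1.0 × 70 × 1.152 = 257 kips.
Design strength φR_n = 0.75 × 257 = 193 kips.

193 kips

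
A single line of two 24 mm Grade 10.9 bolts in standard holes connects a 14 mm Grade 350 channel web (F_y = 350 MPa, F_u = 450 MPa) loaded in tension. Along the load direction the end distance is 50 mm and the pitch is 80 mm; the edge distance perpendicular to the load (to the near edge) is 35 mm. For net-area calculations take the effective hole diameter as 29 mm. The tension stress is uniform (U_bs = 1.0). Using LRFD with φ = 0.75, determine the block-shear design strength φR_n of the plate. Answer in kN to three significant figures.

Shear plane L_v = 50 + 1·80 = 130 mm; A_gv = 130 × 14 = 1820 mm².
A_nv = (130 − 1.5·29) × 14 = 1211 mm².
A_nt = (35 − 0.5·29) × 14 = 287 mm².
0.6 F_u A_nv = 327 kN; 0.6 F_y A_gv = 382.2 kN → shear rupture governs the shear term.
R_n = 327 + 1.0 × 450 × 287 / 1000 = 456.1 kN.
Design strength φR_n = 0.75 × 456.1 = 342 kN.

342 kN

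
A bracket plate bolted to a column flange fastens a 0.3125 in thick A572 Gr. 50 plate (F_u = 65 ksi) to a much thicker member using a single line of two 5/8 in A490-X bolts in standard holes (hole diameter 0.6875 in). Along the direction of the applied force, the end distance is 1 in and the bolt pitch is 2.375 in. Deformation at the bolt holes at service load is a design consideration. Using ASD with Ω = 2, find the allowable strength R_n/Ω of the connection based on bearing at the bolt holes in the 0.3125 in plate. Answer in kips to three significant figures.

Per bolt r_n = 1.2 l_c t F_u ≤ 2.4 d t F_u; upper limit = 2.4 × 0.625 × 0.3125 × 65 = 30.47 kips.
Edge bolt: l_c = 1 − 0.6875/2 = 0.6562 in → 1.2 × 0.6562 × 0.3125 × 65 = 16 → r_n = 16 kips.
Interior bolts: l_c = 2.375 − 0.6875 = 1.688 in → 1.2 × 1.688 × 0.3125 × 65 = 41.13 → r_n = 30.47 kips.
R_n = 1 × 16 + 1 × 30.47 = 46.46 kips.
Allowable strength R_n/Ω = 46.46 / 2 = 23.2 kips.

23.2 kips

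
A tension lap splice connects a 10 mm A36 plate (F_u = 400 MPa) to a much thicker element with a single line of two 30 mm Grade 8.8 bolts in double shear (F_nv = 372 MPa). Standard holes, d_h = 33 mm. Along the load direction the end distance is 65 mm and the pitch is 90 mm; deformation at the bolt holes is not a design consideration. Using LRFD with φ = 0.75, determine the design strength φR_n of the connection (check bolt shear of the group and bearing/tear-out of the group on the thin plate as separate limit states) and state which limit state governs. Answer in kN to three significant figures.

Bolt shear: A_b = π·30²/4 = 706.9 mm²; R_n = 372 × 706.9 × 2 × 2 / 1000 = 1052 kN → 0.75 × 1052 = 789 kN.
Bearing (1.5 l_c t F_u ≤ 3.0 d t F_u): upper limit = 3.0·30·10·400 / 1000 = 360 kN.
  Edge l_c = 65 − 33/2 = 48.5 → r_n = 291 kN; interior l_c = 90 − 33 = 57 → r_n = 342 kN.
  R_n,bearing = 1·291 + 1·342 = 633 kN → 0.75 × 633 = 475 kN.
Bearing governs: 475 kN.

475 kN (bearing governs)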